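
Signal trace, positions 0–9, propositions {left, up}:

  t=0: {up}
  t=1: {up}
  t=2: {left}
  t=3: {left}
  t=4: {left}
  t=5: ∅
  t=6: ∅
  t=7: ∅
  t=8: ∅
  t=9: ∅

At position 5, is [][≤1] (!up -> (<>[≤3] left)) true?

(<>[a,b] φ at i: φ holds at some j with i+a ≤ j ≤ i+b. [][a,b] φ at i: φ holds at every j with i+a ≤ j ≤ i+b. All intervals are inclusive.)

Check (!up -> (<>[≤3] left)) at every j in [5,6]:
  j=5: antecedent true; consequent fails (none in [5,8]) → ✗
  j=6: antecedent true; consequent fails (none in [6,9]) → ✗
Fails at j=5 → formula fails.

Does not hold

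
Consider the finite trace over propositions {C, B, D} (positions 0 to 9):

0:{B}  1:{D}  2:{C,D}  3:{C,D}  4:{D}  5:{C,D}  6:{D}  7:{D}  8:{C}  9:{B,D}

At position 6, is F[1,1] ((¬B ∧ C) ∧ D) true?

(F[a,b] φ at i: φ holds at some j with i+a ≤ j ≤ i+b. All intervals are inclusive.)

False

Check ((¬B ∧ C) ∧ D) at each j in [7,7]:
  j=7: false
No position in the window satisfies it → formula fails.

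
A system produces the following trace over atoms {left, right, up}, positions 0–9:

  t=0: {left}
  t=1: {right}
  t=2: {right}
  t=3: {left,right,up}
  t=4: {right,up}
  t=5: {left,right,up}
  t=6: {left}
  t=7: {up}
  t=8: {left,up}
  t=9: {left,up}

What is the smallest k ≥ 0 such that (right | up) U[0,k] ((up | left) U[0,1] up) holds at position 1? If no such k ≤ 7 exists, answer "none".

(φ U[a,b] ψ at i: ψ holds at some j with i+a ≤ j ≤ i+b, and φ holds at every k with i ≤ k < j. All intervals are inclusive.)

2

Need earliest j ≥ 1 with ((up | left) U[0,1] up), and (right | up) at every k in [1,j-1].
  j=1: rhs fails.
  j=2: rhs fails.
  j=3: rhs holds; lhs holds on [1,2]. k = 2.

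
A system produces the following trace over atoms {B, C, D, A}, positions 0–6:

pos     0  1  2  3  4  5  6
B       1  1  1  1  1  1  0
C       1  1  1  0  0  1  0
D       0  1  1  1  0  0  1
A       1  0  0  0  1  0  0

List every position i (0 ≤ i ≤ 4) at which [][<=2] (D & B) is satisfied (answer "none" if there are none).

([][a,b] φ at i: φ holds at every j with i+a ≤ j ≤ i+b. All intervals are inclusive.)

Evaluate at each i in [0,4]:
  i=0: ✗ (fails at j=0)
  i=1: ✓ (all of [1,3])
  i=2: ✗ (fails at j=4)
  i=3: ✗ (fails at j=4)
  i=4: ✗ (fails at j=4)

1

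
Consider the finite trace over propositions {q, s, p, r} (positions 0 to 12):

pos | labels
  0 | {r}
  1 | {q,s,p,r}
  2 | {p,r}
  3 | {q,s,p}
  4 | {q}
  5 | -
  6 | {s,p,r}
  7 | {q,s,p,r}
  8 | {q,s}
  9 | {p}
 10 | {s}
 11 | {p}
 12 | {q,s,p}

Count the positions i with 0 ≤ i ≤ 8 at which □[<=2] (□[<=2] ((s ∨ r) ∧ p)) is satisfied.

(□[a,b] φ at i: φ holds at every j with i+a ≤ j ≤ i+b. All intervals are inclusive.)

Evaluate at each i in [0,8]:
  i=0: ✗ (fails at j=0)
  i=1: ✗ (fails at j=2)
  i=2: ✗ (fails at j=2)
  i=3: ✗ (fails at j=3)
  i=4: ✗ (fails at j=4)
  i=5: ✗ (fails at j=5)
  i=6: ✗ (fails at j=6)
  i=7: ✗ (fails at j=7)
  i=8: ✗ (fails at j=8)
Positions where it holds: {} → 0.

0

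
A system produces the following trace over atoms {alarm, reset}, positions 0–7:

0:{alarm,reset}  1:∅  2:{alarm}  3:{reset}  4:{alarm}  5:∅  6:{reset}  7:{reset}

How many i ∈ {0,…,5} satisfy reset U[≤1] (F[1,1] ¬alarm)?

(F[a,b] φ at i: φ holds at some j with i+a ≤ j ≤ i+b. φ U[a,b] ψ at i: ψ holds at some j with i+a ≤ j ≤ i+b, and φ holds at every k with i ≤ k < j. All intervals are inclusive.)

5

Evaluate at each i in [0,5]:
  i=0: ✓ (rhs at j=0)
  i=1: ✗ (lhs fails at k=1 before rhs at j=2)
  i=2: ✓ (rhs at j=2)
  i=3: ✓ (rhs at j=4; lhs holds on [3,3])
  i=4: ✓ (rhs at j=4)
  i=5: ✓ (rhs at j=5)
Positions where it holds: {0, 2, 3, 4, 5} → 5.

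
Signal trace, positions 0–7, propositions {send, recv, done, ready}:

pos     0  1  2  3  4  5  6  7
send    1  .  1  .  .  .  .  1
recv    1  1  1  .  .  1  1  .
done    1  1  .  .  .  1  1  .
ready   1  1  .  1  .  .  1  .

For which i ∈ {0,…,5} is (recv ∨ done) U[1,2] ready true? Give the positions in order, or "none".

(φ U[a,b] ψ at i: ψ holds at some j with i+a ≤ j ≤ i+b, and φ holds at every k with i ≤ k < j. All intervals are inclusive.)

Evaluate at each i in [0,5]:
  i=0: ✓ (rhs at j=1; lhs holds on [0,0])
  i=1: ✓ (rhs at j=3; lhs holds on [1,2])
  i=2: ✓ (rhs at j=3; lhs holds on [2,2])
  i=3: ✗ (no rhs in [4,5])
  i=4: ✗ (lhs fails at k=4 before rhs at j=6)
  i=5: ✓ (rhs at j=6; lhs holds on [5,5])

0, 1, 2, 5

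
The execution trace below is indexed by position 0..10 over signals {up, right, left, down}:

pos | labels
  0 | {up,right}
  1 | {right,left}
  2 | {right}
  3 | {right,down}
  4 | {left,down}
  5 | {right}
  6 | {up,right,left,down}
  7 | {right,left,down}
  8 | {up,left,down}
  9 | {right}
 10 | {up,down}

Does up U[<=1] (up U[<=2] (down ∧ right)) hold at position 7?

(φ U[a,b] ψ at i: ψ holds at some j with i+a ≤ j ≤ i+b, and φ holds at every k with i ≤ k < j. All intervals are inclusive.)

Yes

Need some j in [7,8] with (up U[<=2] (down ∧ right)), and up at every k in [7,j-1].
  j=7: (up U[<=2] (down ∧ right)) holds; no prefix to check → satisfied.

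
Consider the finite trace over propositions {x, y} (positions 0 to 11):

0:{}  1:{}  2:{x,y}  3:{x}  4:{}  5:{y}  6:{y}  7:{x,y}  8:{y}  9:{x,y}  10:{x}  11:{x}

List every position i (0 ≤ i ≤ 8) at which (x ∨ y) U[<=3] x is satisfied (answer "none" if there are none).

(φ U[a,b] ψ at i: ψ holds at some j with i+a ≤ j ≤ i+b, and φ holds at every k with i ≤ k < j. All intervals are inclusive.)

Evaluate at each i in [0,8]:
  i=0: ✗ (lhs fails at k=0 before rhs at j=2)
  i=1: ✗ (lhs fails at k=1 before rhs at j=2)
  i=2: ✓ (rhs at j=2)
  i=3: ✓ (rhs at j=3)
  i=4: ✗ (lhs fails at k=4 before rhs at j=7)
  i=5: ✓ (rhs at j=7; lhs holds on [5,6])
  i=6: ✓ (rhs at j=7; lhs holds on [6,6])
  i=7: ✓ (rhs at j=7)
  i=8: ✓ (rhs at j=9; lhs holds on [8,8])

2, 3, 5, 6, 7, 8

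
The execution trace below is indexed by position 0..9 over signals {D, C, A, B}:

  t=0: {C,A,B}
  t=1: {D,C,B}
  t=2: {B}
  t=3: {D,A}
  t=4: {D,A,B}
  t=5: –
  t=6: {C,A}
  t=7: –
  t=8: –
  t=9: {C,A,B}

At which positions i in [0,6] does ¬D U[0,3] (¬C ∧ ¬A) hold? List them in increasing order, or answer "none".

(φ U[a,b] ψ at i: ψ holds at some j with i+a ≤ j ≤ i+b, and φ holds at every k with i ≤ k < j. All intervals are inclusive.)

Evaluate at each i in [0,6]:
  i=0: ✗ (lhs fails at k=1 before rhs at j=2)
  i=1: ✗ (lhs fails at k=1 before rhs at j=2)
  i=2: ✓ (rhs at j=2)
  i=3: ✗ (lhs fails at k=3 before rhs at j=5)
  i=4: ✗ (lhs fails at k=4 before rhs at j=5)
  i=5: ✓ (rhs at j=5)
  i=6: ✓ (rhs at j=7; lhs holds on [6,6])

2, 5, 6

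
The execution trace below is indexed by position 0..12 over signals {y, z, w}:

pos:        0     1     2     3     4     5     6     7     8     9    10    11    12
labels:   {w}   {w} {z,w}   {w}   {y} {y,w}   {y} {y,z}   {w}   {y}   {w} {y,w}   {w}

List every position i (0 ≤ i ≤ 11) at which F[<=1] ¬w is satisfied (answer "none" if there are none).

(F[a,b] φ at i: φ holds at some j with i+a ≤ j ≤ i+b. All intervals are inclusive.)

Evaluate at each i in [0,11]:
  i=0: ✗ (none in [0,1])
  i=1: ✗ (none in [1,2])
  i=2: ✗ (none in [2,3])
  i=3: ✓ (witness j=4)
  i=4: ✓ (witness j=4)
  i=5: ✓ (witness j=6)
  i=6: ✓ (witness j=6)
  i=7: ✓ (witness j=7)
  i=8: ✓ (witness j=9)
  i=9: ✓ (witness j=9)
  i=10: ✗ (none in [10,11])
  i=11: ✗ (none in [11,12])

3, 4, 5, 6, 7, 8, 9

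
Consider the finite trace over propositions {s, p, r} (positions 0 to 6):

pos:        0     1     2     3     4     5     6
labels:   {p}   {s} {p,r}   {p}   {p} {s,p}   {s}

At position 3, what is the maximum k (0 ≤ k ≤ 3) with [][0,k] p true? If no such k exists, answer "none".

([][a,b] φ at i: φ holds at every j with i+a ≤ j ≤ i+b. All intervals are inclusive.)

p must hold from j=3 onward; find where it first fails.
  j=3: holds
  j=4: holds
  j=5: holds
  j=6: fails
Holds on [3,5], so largest k = 2.

2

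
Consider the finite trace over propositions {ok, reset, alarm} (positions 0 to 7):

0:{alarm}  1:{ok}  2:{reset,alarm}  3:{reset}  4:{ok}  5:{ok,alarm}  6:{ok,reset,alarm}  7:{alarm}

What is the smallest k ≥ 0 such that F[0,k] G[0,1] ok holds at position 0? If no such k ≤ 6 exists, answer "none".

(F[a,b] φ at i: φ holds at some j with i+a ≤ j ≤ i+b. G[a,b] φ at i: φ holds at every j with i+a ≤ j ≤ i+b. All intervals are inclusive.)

4

Scan j = 0,1,… for G[0,1] ok:
  j=0: fails
  j=1: fails
  j=2: fails
  j=3: fails
  j=4: holds
First hit at j=4, so smallest k = 4-0 = 4.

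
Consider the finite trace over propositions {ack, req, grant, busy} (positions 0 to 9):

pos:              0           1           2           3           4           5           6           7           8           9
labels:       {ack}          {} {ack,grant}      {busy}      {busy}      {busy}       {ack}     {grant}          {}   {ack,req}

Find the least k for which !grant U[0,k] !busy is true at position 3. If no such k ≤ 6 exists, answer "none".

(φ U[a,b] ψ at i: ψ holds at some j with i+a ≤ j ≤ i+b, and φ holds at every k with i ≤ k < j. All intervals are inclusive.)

Need earliest j ≥ 3 with !busy, and !grant at every k in [3,j-1].
  j=3: rhs fails.
  j=4: rhs fails.
  j=5: rhs fails.
  j=6: rhs holds; lhs holds on [3,5]. k = 3.

3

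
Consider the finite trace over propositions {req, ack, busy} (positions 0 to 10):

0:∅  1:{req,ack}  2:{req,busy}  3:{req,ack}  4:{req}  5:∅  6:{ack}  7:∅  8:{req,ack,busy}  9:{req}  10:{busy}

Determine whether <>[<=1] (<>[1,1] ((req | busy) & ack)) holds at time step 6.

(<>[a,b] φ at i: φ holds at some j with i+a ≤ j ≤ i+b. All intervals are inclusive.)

Holds

Check <>[1,1] ((req | busy) & ack) at each j in [6,7]:
  j=6: fails (none in [7,7])
  j=7: holds (witness at 8)
Found at j=7 → formula holds.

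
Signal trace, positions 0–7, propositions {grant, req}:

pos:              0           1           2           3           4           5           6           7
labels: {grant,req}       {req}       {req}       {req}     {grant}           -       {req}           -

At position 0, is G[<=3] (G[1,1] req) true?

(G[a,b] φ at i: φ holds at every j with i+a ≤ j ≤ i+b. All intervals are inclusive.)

Check G[1,1] req at every j in [0,3]:
  j=0: holds on [1,1]
  j=1: holds on [2,2]
  j=2: holds on [3,3]
  j=3: fails at 4
Fails at j=3 → formula fails.

Does not hold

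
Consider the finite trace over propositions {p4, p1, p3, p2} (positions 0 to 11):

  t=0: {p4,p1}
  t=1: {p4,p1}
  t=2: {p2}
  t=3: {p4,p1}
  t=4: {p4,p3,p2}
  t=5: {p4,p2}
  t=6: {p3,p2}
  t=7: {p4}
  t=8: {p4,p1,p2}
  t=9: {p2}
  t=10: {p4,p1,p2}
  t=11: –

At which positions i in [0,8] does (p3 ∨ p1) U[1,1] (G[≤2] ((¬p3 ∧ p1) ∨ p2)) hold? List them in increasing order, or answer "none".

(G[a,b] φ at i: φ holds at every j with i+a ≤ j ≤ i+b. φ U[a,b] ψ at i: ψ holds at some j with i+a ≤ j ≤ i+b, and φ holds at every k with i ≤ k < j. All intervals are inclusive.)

0, 1, 3

Evaluate at each i in [0,8]:
  i=0: ✓ (rhs at j=1; lhs holds on [0,0])
  i=1: ✓ (rhs at j=2; lhs holds on [1,1])
  i=2: ✗ (lhs fails at k=2 before rhs at j=3)
  i=3: ✓ (rhs at j=4; lhs holds on [3,3])
  i=4: ✗ (no rhs in [5,5])
  i=5: ✗ (no rhs in [6,6])
  i=6: ✗ (no rhs in [7,7])
  i=7: ✗ (lhs fails at k=7 before rhs at j=8)
  i=8: ✗ (no rhs in [9,9])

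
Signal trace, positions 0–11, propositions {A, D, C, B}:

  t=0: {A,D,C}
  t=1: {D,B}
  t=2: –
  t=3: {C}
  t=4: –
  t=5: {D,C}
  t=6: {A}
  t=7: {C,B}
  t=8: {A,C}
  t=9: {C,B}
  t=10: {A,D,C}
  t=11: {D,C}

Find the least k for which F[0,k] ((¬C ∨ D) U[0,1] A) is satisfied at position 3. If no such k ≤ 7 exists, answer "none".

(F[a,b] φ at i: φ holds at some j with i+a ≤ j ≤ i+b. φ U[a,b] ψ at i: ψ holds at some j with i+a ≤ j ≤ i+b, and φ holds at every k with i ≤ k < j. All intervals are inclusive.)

2

Scan j = 3,4,… for ((¬C ∨ D) U[0,1] A):
  j=3: fails
  j=4: fails
  j=5: holds
First hit at j=5, so smallest k = 5-3 = 2.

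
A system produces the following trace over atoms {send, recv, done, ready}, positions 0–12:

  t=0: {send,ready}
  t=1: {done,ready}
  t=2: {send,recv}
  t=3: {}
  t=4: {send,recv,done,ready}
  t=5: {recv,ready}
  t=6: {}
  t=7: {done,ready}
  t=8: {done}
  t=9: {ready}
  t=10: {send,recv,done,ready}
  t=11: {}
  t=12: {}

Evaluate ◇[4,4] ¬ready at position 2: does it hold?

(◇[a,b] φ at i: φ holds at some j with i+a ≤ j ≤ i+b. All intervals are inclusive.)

Check ¬ready at each j in [6,6]:
  j=6: true
Found at j=6 → formula holds.

Yes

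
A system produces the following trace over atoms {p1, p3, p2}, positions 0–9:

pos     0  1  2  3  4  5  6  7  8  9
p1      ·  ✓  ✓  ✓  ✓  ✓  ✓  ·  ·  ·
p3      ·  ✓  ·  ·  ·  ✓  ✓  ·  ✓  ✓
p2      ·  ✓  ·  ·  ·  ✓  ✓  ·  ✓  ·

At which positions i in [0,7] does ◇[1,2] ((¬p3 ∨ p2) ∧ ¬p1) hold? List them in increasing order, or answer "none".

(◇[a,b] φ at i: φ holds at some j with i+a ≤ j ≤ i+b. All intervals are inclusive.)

5, 6, 7

Evaluate at each i in [0,7]:
  i=0: ✗ (none in [1,2])
  i=1: ✗ (none in [2,3])
  i=2: ✗ (none in [3,4])
  i=3: ✗ (none in [4,5])
  i=4: ✗ (none in [5,6])
  i=5: ✓ (witness j=7)
  i=6: ✓ (witness j=7)
  i=7: ✓ (witness j=8)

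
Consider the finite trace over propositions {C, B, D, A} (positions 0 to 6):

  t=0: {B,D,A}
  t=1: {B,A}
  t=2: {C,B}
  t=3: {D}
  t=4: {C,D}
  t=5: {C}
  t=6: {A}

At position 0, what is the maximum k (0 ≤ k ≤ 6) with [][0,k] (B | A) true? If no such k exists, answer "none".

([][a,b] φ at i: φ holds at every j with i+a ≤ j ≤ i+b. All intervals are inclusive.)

2

(B | A) must hold from j=0 onward; find where it first fails.
  j=0: holds
  j=1: holds
  j=2: holds
  j=3: fails
Holds on [0,2], so largest k = 2.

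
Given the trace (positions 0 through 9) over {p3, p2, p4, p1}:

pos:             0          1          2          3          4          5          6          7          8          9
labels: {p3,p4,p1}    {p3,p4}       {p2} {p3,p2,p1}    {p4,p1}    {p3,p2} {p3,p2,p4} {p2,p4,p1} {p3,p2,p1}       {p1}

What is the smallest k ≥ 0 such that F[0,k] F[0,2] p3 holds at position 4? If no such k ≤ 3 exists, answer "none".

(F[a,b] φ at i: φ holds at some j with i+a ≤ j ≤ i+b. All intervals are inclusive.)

Scan j = 4,5,… for F[0,2] p3:
  j=4: holds
First hit at j=4, so smallest k = 4-4 = 0.

0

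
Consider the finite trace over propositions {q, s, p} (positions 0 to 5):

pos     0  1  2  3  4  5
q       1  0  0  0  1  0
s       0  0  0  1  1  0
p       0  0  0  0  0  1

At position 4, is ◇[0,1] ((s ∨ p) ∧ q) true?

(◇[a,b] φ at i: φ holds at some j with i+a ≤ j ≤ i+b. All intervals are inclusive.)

Check ((s ∨ p) ∧ q) at each j in [4,5]:
  j=4: true
  j=5: false
Found at j=4 → formula holds.

True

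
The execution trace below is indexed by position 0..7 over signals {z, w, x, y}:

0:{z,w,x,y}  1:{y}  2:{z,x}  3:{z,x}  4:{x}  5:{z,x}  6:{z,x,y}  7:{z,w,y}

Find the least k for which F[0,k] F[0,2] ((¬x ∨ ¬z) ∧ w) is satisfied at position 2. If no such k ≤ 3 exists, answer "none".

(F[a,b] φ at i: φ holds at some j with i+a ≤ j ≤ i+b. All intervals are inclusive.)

3

Scan j = 2,3,… for F[0,2] ((¬x ∨ ¬z) ∧ w):
  j=2: fails
  j=3: fails
  j=4: fails
  j=5: holds
First hit at j=5, so smallest k = 5-2 = 3.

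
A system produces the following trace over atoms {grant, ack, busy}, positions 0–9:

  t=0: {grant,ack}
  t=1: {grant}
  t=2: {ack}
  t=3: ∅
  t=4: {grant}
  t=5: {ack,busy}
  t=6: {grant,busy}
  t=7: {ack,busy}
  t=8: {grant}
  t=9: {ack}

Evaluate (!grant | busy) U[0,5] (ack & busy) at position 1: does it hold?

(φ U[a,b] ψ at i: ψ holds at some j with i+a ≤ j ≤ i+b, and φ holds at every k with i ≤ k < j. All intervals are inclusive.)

No

Need some j in [1,6] with (ack & busy), and (!grant | busy) at every k in [1,j-1].
  j=1: (ack & busy) false.
  j=2: (ack & busy) false.
  j=3: (ack & busy) false.
  j=4: (ack & busy) false.
  j=5: (ack & busy) holds, but (!grant | busy) fails at k=1 → not this j.
  j=6: (ack & busy) false.
No j in the window works → until fails.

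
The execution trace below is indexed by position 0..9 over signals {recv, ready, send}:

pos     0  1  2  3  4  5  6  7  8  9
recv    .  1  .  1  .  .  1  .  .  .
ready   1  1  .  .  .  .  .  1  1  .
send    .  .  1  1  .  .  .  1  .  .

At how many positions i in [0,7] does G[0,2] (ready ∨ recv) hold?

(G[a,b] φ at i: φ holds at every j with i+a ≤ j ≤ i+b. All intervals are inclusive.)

Evaluate at each i in [0,7]:
  i=0: ✗ (fails at j=2)
  i=1: ✗ (fails at j=2)
  i=2: ✗ (fails at j=2)
  i=3: ✗ (fails at j=4)
  i=4: ✗ (fails at j=4)
  i=5: ✗ (fails at j=5)
  i=6: ✓ (all of [6,8])
  i=7: ✗ (fails at j=9)
Positions where it holds: {6} → 1.

1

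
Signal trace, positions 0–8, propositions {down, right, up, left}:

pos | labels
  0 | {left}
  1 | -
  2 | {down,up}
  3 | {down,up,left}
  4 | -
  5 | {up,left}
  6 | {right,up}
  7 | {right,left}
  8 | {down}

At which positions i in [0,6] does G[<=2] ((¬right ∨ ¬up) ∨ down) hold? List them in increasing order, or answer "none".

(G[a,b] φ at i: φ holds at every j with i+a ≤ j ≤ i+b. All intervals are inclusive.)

Evaluate at each i in [0,6]:
  i=0: ✓ (all of [0,2])
  i=1: ✓ (all of [1,3])
  i=2: ✓ (all of [2,4])
  i=3: ✓ (all of [3,5])
  i=4: ✗ (fails at j=6)
  i=5: ✗ (fails at j=6)
  i=6: ✗ (fails at j=6)

0, 1, 2, 3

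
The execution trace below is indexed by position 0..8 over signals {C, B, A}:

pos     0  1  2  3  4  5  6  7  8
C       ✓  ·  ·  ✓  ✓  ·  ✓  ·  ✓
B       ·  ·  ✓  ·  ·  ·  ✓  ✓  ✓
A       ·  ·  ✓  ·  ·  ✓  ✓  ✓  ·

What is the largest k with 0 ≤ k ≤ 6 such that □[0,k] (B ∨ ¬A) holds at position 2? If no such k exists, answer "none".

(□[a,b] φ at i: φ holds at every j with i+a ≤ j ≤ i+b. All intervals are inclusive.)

2

(B ∨ ¬A) must hold from j=2 onward; find where it first fails.
  j=2: holds
  j=3: holds
  j=4: holds
  j=5: fails
Holds on [2,4], so largest k = 2.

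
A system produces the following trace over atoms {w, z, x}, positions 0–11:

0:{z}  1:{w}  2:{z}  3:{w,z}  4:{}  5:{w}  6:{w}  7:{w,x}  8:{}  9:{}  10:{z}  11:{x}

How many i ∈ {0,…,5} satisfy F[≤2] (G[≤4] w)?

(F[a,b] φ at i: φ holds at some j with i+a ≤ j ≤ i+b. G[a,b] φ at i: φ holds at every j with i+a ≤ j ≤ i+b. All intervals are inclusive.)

Evaluate at each i in [0,5]:
  i=0: ✗ (none in [0,2])
  i=1: ✗ (none in [1,3])
  i=2: ✗ (none in [2,4])
  i=3: ✗ (none in [3,5])
  i=4: ✗ (none in [4,6])
  i=5: ✗ (none in [5,7])
Positions where it holds: {} → 0.

0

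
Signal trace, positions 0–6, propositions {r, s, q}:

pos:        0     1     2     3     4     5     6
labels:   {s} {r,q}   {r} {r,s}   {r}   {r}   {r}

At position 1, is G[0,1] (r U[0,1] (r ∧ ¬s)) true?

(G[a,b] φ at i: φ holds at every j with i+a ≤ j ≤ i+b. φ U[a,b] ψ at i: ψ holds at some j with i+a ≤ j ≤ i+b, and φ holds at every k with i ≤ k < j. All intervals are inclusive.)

Check (r U[0,1] (r ∧ ¬s)) at every j in [1,2]:
  j=1: holds
  j=2: holds
All positions satisfy it → formula holds.

Holds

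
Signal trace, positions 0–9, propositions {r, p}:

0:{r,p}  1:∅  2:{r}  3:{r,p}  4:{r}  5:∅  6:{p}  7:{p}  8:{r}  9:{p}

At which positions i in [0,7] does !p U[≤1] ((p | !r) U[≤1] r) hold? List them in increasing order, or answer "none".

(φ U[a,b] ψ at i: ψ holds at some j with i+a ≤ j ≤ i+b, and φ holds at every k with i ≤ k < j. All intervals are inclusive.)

Evaluate at each i in [0,7]:
  i=0: ✓ (rhs at j=0)
  i=1: ✓ (rhs at j=1)
  i=2: ✓ (rhs at j=2)
  i=3: ✓ (rhs at j=3)
  i=4: ✓ (rhs at j=4)
  i=5: ✗ (no rhs in [5,6])
  i=6: ✗ (lhs fails at k=6 before rhs at j=7)
  i=7: ✓ (rhs at j=7)

0, 1, 2, 3, 4, 7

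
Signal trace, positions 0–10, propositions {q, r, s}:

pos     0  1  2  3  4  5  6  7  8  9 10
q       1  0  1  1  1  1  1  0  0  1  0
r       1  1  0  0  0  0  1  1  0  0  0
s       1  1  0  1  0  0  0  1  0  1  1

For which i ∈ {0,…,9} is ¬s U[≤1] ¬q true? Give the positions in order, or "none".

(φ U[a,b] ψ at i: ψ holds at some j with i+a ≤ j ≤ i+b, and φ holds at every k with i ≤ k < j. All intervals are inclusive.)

Evaluate at each i in [0,9]:
  i=0: ✗ (lhs fails at k=0 before rhs at j=1)
  i=1: ✓ (rhs at j=1)
  i=2: ✗ (no rhs in [2,3])
  i=3: ✗ (no rhs in [3,4])
  i=4: ✗ (no rhs in [4,5])
  i=5: ✗ (no rhs in [5,6])
  i=6: ✓ (rhs at j=7; lhs holds on [6,6])
  i=7: ✓ (rhs at j=7)
  i=8: ✓ (rhs at j=8)
  i=9: ✗ (lhs fails at k=9 before rhs at j=10)

1, 6, 7, 8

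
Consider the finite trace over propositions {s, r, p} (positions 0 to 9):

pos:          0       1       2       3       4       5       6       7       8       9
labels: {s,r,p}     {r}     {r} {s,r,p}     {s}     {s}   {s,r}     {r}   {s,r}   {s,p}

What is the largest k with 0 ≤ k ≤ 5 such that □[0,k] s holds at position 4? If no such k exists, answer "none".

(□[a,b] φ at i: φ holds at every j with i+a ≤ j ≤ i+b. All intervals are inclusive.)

s must hold from j=4 onward; find where it first fails.
  j=4: holds
  j=5: holds
  j=6: holds
  j=7: fails
Holds on [4,6], so largest k = 2.

2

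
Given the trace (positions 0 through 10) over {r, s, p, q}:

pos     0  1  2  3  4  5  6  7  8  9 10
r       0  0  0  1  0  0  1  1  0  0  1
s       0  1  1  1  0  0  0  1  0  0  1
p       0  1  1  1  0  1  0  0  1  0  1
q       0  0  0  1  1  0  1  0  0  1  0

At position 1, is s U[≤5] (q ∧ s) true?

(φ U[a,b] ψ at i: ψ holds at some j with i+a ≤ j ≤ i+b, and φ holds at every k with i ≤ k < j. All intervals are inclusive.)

Holds

Need some j in [1,6] with (q ∧ s), and s at every k in [1,j-1].
  j=1: (q ∧ s) false.
  j=2: (q ∧ s) false.
  j=3: (q ∧ s) holds; s holds at every k in [1,2] → satisfied.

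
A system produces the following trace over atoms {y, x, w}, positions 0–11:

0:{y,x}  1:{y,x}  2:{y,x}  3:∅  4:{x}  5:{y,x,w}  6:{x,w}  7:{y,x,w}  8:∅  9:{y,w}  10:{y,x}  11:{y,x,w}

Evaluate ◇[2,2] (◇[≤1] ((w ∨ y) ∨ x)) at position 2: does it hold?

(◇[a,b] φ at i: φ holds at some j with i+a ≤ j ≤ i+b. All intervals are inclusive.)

True

Check ◇[≤1] ((w ∨ y) ∨ x) at each j in [4,4]:
  j=4: holds (witness at 4)
Found at j=4 → formula holds.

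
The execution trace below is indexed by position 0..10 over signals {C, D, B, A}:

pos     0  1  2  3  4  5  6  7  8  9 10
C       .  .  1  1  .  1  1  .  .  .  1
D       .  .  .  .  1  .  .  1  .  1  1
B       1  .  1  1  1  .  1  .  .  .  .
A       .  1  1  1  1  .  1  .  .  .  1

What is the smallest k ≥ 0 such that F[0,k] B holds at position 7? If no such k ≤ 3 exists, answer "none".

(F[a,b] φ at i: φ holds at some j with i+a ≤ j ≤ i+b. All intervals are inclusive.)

Scan j = 7,8,… for B:
  j=7: fails
  j=8: fails
  j=9: fails
  j=10: fails
No j in [7,10] satisfies it → none.

none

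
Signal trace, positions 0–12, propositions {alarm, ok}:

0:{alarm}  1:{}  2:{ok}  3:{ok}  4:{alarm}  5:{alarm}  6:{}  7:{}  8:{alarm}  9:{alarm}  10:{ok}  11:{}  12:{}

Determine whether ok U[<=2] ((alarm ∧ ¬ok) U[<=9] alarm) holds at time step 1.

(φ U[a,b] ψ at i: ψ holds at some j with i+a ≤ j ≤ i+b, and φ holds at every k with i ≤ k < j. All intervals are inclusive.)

Need some j in [1,3] with ((alarm ∧ ¬ok) U[<=9] alarm), and ok at every k in [1,j-1].
  j=1: ((alarm ∧ ¬ok) U[<=9] alarm) — fails.
  j=2: ((alarm ∧ ¬ok) U[<=9] alarm) — fails.
  j=3: ((alarm ∧ ¬ok) U[<=9] alarm) — fails.
No j in the window works → until fails.

No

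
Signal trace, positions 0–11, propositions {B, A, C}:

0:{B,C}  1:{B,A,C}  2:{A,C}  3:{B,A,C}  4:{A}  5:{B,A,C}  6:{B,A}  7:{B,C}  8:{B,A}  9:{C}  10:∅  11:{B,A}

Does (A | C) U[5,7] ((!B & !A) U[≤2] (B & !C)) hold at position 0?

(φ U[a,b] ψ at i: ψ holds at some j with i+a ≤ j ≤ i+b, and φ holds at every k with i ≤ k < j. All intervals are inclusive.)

Need some j in [5,7] with ((!B & !A) U[≤2] (B & !C)), and (A | C) at every k in [0,j-1].
  j=5: ((!B & !A) U[≤2] (B & !C)) — fails.
  j=6: ((!B & !A) U[≤2] (B & !C)) holds; (A | C) holds at every k in [0,5] → satisfied.

True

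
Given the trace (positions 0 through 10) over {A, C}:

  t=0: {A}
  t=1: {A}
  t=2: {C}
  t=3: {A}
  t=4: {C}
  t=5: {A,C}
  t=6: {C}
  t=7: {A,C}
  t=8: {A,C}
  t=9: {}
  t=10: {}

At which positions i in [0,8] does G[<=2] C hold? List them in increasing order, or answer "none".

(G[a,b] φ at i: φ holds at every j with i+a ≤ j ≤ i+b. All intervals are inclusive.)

4, 5, 6

Evaluate at each i in [0,8]:
  i=0: ✗ (fails at j=0)
  i=1: ✗ (fails at j=1)
  i=2: ✗ (fails at j=3)
  i=3: ✗ (fails at j=3)
  i=4: ✓ (all of [4,6])
  i=5: ✓ (all of [5,7])
  i=6: ✓ (all of [6,8])
  i=7: ✗ (fails at j=9)
  i=8: ✗ (fails at j=9)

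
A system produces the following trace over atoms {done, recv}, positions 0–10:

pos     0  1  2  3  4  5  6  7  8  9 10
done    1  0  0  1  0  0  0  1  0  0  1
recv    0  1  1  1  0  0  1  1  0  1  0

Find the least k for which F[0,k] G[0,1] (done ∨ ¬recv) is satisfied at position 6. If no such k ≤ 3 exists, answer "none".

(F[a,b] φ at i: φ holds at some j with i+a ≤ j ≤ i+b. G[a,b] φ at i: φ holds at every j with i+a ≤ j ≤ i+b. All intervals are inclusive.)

Scan j = 6,7,… for G[0,1] (done ∨ ¬recv):
  j=6: fails
  j=7: holds
First hit at j=7, so smallest k = 7-6 = 1.

1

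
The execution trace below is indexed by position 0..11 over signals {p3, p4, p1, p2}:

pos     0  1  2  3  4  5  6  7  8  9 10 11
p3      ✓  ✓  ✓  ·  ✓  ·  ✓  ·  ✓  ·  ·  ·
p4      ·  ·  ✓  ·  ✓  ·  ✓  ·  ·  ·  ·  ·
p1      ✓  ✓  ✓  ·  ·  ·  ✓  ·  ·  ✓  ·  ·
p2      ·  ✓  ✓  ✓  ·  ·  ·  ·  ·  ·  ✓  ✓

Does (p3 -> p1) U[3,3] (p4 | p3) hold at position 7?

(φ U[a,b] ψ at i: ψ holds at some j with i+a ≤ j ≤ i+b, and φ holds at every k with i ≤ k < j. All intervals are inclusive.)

Need some j in [10,10] with (p4 | p3), and (p3 -> p1) at every k in [7,j-1].
  j=10: (p4 | p3) false.
No j in the window works → until fails.

No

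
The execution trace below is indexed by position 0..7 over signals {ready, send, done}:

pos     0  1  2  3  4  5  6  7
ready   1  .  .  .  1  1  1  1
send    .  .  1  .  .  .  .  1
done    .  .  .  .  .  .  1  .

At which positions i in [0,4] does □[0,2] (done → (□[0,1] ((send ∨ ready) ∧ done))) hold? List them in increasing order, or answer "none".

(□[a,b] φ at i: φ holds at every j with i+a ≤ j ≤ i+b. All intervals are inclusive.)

Evaluate at each i in [0,4]:
  i=0: ✓ (all of [0,2])
  i=1: ✓ (all of [1,3])
  i=2: ✓ (all of [2,4])
  i=3: ✓ (all of [3,5])
  i=4: ✗ (fails at j=6)

0, 1, 2, 3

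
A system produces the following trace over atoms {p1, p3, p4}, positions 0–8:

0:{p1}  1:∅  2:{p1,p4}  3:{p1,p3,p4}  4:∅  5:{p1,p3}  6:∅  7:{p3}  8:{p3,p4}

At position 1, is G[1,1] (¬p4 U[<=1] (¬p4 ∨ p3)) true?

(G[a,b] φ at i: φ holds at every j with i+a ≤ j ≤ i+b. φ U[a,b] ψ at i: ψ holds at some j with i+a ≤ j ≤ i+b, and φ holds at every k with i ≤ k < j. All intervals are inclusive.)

Does not hold

Check (¬p4 U[<=1] (¬p4 ∨ p3)) at every j in [2,2]:
  j=2: fails
Fails at j=2 → formula fails.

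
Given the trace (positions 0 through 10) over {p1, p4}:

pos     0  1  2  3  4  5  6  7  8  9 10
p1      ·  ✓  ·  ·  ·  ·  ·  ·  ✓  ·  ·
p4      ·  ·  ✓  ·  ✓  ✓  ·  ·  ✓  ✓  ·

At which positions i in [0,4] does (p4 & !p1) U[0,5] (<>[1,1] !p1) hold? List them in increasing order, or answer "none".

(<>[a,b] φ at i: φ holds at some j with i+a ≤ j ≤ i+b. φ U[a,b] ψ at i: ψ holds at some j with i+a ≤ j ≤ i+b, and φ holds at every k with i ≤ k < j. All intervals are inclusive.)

Evaluate at each i in [0,4]:
  i=0: ✗ (lhs fails at k=0 before rhs at j=1)
  i=1: ✓ (rhs at j=1)
  i=2: ✓ (rhs at j=2)
  i=3: ✓ (rhs at j=3)
  i=4: ✓ (rhs at j=4)

1, 2, 3, 4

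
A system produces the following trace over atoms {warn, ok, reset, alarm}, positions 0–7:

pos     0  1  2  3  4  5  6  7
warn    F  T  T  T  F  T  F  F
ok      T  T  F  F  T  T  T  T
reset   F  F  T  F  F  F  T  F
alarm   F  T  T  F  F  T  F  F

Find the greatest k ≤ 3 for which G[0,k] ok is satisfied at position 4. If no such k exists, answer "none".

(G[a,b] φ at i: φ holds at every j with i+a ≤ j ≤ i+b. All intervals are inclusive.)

ok must hold from j=4 onward; find where it first fails.
  j=4: holds
  j=5: holds
  j=6: holds
  j=7: holds
Holds through j=7; largest k = 3.

3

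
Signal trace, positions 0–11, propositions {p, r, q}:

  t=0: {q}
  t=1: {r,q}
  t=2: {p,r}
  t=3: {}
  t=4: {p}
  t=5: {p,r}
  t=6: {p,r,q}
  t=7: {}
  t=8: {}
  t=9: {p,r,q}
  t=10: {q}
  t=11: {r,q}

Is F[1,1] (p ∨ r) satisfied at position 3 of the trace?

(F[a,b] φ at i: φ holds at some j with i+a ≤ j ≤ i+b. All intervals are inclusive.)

Yes

Check (p ∨ r) at each j in [4,4]:
  j=4: true
Found at j=4 → formula holds.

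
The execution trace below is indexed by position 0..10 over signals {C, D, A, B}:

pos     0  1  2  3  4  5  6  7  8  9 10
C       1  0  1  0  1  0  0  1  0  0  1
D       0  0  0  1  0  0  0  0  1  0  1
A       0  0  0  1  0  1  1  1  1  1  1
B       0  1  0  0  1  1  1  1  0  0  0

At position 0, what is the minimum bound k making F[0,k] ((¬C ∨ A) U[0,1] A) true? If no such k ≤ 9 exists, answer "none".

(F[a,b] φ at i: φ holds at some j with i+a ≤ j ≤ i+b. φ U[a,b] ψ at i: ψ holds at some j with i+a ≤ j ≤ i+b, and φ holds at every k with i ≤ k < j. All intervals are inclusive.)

Scan j = 0,1,… for ((¬C ∨ A) U[0,1] A):
  j=0: fails
  j=1: fails
  j=2: fails
  j=3: holds
First hit at j=3, so smallest k = 3-0 = 3.

3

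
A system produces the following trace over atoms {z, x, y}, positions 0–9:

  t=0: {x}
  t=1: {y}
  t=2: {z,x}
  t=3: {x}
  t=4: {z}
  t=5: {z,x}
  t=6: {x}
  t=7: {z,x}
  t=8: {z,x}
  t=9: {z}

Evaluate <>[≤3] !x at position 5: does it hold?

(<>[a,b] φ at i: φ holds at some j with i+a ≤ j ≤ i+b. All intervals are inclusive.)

Check !x at each j in [5,8]:
  j=5: false
  j=6: false
  j=7: false
  j=8: false
No position in the window satisfies it → formula fails.

Does not hold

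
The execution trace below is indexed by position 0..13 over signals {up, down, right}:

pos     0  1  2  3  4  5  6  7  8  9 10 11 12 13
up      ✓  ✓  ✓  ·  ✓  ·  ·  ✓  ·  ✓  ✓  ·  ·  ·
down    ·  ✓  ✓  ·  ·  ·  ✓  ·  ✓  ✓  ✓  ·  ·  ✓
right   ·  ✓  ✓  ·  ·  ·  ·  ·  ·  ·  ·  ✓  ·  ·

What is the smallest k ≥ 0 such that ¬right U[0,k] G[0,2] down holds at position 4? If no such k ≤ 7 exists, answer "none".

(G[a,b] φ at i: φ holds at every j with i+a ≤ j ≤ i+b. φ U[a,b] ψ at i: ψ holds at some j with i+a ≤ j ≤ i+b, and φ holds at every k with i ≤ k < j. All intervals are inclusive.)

Need earliest j ≥ 4 with G[0,2] down, and ¬right at every k in [4,j-1].
  j=4: rhs fails.
  j=5: rhs fails.
  j=6: rhs fails.
  j=7: rhs fails.
  j=8: rhs holds; lhs holds on [4,7]. k = 4.

4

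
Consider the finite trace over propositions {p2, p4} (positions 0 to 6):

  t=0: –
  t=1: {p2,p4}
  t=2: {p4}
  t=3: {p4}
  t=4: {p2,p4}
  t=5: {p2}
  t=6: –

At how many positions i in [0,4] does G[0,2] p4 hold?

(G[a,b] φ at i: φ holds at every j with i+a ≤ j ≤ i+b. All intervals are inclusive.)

2

Evaluate at each i in [0,4]:
  i=0: ✗ (fails at j=0)
  i=1: ✓ (all of [1,3])
  i=2: ✓ (all of [2,4])
  i=3: ✗ (fails at j=5)
  i=4: ✗ (fails at j=5)
Positions where it holds: {1, 2} → 2.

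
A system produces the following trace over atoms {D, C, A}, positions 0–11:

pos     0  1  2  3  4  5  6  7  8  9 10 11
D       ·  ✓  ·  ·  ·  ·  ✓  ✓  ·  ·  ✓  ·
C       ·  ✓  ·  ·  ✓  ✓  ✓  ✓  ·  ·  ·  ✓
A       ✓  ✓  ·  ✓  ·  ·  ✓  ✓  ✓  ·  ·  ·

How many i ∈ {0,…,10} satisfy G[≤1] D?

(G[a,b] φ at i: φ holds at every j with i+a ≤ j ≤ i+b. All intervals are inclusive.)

Evaluate at each i in [0,10]:
  i=0: ✗ (fails at j=0)
  i=1: ✗ (fails at j=2)
  i=2: ✗ (fails at j=2)
  i=3: ✗ (fails at j=3)
  i=4: ✗ (fails at j=4)
  i=5: ✗ (fails at j=5)
  i=6: ✓ (all of [6,7])
  i=7: ✗ (fails at j=8)
  i=8: ✗ (fails at j=8)
  i=9: ✗ (fails at j=9)
  i=10: ✗ (fails at j=11)
Positions where it holds: {6} → 1.

1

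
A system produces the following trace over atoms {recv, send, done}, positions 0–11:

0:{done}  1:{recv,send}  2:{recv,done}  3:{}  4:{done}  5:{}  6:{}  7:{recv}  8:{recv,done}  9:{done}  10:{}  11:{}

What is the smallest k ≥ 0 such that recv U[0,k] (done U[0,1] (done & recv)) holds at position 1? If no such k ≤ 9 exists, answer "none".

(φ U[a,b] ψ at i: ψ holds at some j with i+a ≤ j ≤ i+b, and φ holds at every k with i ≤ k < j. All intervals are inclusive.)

Need earliest j ≥ 1 with (done U[0,1] (done & recv)), and recv at every k in [1,j-1].
  j=1: rhs fails.
  j=2: rhs holds; lhs holds on [1,1]. k = 1.

1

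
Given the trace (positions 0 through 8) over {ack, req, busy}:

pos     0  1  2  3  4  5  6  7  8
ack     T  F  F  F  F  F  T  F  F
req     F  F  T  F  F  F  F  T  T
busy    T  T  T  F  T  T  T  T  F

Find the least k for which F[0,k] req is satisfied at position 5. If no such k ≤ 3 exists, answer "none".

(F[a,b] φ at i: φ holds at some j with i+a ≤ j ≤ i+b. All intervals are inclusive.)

Scan j = 5,6,… for req:
  j=5: fails
  j=6: fails
  j=7: holds
First hit at j=7, so smallest k = 7-5 = 2.

2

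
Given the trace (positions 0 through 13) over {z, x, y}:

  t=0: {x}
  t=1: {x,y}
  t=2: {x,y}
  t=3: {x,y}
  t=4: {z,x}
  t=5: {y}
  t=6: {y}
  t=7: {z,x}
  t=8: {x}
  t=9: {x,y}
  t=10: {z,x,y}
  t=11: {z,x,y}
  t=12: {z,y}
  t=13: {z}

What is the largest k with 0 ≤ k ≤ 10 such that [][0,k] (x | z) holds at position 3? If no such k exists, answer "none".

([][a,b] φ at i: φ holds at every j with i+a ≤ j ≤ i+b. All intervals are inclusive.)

(x | z) must hold from j=3 onward; find where it first fails.
  j=3: holds
  j=4: holds
  j=5: fails
Holds on [3,4], so largest k = 1.

1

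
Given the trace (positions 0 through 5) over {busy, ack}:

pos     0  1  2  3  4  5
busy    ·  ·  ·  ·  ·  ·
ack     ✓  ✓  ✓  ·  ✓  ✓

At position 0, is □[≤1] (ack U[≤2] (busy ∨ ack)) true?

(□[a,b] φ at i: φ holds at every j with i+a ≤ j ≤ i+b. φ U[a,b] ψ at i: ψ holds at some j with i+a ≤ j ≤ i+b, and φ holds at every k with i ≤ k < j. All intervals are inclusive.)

Check (ack U[≤2] (busy ∨ ack)) at every j in [0,1]:
  j=0: holds
  j=1: holds
All positions satisfy it → formula holds.

Yes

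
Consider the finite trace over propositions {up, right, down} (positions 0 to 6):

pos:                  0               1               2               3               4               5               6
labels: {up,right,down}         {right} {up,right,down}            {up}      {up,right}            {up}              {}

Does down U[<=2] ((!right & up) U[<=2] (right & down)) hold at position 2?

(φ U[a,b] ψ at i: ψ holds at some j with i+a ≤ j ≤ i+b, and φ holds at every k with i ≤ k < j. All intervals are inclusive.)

Yes

Need some j in [2,4] with ((!right & up) U[<=2] (right & down)), and down at every k in [2,j-1].
  j=2: ((!right & up) U[<=2] (right & down)) holds; no prefix to check → satisfied.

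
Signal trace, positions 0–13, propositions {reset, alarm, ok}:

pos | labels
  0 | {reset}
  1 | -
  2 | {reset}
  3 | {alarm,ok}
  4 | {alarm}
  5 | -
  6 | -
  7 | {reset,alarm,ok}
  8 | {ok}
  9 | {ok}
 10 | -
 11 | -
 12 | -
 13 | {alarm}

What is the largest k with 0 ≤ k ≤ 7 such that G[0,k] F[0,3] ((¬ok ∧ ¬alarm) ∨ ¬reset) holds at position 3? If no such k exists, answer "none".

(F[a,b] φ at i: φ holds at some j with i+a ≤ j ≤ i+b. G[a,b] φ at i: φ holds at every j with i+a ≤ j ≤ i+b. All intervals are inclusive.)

7

F[0,3] ((¬ok ∧ ¬alarm) ∨ ¬reset) must hold from j=3 onward; find where it first fails.
  j=3: holds
  j=4: holds
  j=5: holds
  j=6: holds
  j=7: holds
  j=8: holds
  j=9: holds
  j=10: holds
Holds through j=10; largest k = 7.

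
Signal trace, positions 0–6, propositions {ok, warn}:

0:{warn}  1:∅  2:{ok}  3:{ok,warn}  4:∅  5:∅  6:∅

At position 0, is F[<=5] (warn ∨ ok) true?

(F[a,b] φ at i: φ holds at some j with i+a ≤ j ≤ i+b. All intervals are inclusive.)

Check (warn ∨ ok) at each j in [0,5]:
  j=0: true
  j=1: false
  j=2: true
  j=3: true
  j=4: false
  j=5: false
Found at j=0 → formula holds.

True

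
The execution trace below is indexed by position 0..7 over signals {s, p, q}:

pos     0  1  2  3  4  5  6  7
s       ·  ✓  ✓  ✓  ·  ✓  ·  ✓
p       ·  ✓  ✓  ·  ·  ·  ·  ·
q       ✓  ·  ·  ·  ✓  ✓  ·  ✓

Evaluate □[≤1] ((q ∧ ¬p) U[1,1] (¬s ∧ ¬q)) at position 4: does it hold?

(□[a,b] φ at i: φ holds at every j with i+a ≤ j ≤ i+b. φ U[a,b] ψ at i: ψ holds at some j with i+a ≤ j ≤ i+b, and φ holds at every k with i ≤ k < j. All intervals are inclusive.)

Check ((q ∧ ¬p) U[1,1] (¬s ∧ ¬q)) at every j in [4,5]:
  j=4: fails
  j=5: holds
Fails at j=4 → formula fails.

Does not hold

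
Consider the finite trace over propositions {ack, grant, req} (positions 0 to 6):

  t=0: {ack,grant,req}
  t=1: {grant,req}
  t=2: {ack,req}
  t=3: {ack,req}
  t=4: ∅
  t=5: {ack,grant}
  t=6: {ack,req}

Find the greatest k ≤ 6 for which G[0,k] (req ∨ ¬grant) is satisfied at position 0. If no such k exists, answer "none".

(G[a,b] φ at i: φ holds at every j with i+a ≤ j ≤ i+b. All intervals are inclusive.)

(req ∨ ¬grant) must hold from j=0 onward; find where it first fails.
  j=0: holds
  j=1: holds
  j=2: holds
  j=3: holds
  j=4: holds
  j=5: fails
Holds on [0,4], so largest k = 4.

4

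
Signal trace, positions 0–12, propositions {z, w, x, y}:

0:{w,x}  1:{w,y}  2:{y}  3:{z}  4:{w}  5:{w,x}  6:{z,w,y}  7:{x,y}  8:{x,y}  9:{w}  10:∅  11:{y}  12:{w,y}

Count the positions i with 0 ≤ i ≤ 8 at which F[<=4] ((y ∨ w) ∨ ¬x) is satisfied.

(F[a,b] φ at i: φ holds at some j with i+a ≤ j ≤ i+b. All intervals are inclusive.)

9

Evaluate at each i in [0,8]:
  i=0: ✓ (witness j=0)
  i=1: ✓ (witness j=1)
  i=2: ✓ (witness j=2)
  i=3: ✓ (witness j=3)
  i=4: ✓ (witness j=4)
  i=5: ✓ (witness j=5)
  i=6: ✓ (witness j=6)
  i=7: ✓ (witness j=7)
  i=8: ✓ (witness j=8)
Positions where it holds: {0, 1, 2, 3, 4, 5, 6, 7, 8} → 9.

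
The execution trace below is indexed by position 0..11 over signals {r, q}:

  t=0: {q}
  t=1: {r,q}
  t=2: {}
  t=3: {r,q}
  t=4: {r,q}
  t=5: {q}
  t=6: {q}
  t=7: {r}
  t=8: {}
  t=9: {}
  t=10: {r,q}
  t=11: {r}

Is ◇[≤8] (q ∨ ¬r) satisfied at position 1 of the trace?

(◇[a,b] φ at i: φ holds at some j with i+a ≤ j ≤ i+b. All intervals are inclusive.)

Check (q ∨ ¬r) at each j in [1,9]:
  j=1: true
  j=2: true
  j=3: true
  j=4: true
  j=5: true
  j=6: true
  j=7: false
  j=8: true
  j=9: true
Found at j=1 → formula holds.

Yes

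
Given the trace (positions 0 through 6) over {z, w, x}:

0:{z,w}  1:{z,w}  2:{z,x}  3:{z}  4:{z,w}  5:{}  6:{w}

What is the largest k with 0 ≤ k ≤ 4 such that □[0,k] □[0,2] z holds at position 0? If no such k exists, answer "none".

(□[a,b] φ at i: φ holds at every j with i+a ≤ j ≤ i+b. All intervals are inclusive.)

□[0,2] z must hold from j=0 onward; find where it first fails.
  j=0: holds
  j=1: holds
  j=2: holds
  j=3: fails
Holds on [0,2], so largest k = 2.

2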